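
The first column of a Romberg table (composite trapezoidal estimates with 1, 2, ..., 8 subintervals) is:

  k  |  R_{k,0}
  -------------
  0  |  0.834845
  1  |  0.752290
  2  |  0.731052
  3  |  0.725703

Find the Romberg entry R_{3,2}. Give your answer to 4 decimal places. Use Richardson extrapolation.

R_{2,1} = (4·0.731052 − 0.752290) / 3 = 0.723973
R_{3,1} = (4·0.725703 − 0.731052) / 3 = 0.723920
R_{3,2} = 0.723920 + (0.723920 − 0.723973)/15 = 0.723916
(Column j=1 coincides with Simpson's rule on the same nodes.)

0.7239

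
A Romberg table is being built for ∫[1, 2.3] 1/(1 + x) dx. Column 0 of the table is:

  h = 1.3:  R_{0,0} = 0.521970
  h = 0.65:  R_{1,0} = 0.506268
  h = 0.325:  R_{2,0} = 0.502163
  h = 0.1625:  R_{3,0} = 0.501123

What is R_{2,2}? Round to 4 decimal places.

0.5008

Richardson extrapolation on the trapezoidal column (denominator 4−1=3):
R_{1,1} = (4·0.506268 − 0.521970) / 3 = 0.501034
R_{2,1} = (4·0.502163 − 0.506268) / 3 = 0.500795
R_{2,2} = 0.500795 + (0.500795 − 0.501034)/15 = 0.500779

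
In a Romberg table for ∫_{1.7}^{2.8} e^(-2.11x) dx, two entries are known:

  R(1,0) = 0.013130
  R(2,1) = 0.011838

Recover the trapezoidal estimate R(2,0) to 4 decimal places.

0.0122

From R(2,1) = (4·R(2,0) − R(1,0))/3, solve for R(2,0):
4·R(2,0) = 3·0.011838 + 0.013130 = 0.048644
R(2,0) = 0.012161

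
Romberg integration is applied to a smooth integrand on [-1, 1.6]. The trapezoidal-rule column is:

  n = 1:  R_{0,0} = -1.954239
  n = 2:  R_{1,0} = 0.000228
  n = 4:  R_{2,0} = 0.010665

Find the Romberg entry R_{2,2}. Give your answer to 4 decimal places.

Richardson extrapolation on the trapezoidal column (denominator 4−1=3):
R_{1,1} = (4·0.000228 − (-1.954239)) / 3 = 0.651717
R_{2,1} = (4·0.010665 − 0.000228) / 3 = 0.014144
R_{2,2} = 0.014144 + (0.014144 − 0.651717)/15 = -0.028361

-0.0284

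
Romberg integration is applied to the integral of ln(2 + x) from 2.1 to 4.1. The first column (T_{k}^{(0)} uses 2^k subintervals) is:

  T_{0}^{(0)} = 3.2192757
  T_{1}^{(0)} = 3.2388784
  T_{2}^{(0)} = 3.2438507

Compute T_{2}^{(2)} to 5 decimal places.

Richardson extrapolation on the trapezoidal column (denominator 4−1=3):
T_{1}^{(1)} = 3.2388784 + (3.2388784 − 3.2192757)/3 = 3.2454126
T_{2}^{(1)} = (4·3.2438507 − 3.2388784) / 3 = 3.2455081
T_{2}^{(2)} = 3.2455081 + (3.2455081 − 3.2454126)/15 = 3.2455145

3.24551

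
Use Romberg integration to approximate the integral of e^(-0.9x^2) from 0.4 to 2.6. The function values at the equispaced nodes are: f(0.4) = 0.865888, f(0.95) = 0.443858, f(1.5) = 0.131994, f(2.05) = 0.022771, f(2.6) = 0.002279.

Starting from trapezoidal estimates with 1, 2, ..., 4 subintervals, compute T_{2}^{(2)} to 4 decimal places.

T_{0}^{(0)} (trapezoid, 1 panel, h=2.2000): 0.954984
T_{1}^{(0)} (trapezoid, 2 panels, h=1.1000): 0.622685
T_{2}^{(0)} (trapezoid, 4 panels, h=0.5500): 0.567989
T_{1}^{(1)} = 0.622685 + (0.622685 − 0.954984)/3 = 0.511919
T_{2}^{(1)} = 0.567989 + (0.567989 − 0.622685)/3 = 0.549757
T_{2}^{(2)} = 0.549757 + (0.549757 − 0.511919)/15 = 0.552280

0.5523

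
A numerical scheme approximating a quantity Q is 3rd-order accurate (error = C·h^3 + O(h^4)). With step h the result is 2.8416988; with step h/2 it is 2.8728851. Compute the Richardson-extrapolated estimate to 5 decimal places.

The leading error scales as h^3; refining by a factor of 2 reduces it by 2^3 = 8.
Extrapolated value = (8·A(h/2) − A(h)) / (8 − 1)
= (8·2.8728851 − 2.8416988) / 7
= 20.1413820 / 7 = 2.8773403

2.87734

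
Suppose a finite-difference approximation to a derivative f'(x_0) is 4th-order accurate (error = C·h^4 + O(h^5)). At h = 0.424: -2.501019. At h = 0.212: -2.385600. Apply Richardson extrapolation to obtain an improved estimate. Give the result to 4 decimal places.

-2.3779

Extrapolated value = (16·A(h/2) − A(h)) / (16 − 1)
= (16·(-2.385600) − (-2.501019)) / 15
= -35.668581 / 15 = -2.377905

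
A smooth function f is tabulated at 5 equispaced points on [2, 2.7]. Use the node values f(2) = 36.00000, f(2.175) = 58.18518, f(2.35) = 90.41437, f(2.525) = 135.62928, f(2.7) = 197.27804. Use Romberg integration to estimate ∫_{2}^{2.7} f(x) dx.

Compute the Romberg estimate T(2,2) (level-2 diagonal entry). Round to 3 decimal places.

T(0,0) (trapezoid, 1 panel, h=0.7000): 81.64731
T(1,0) (trapezoid, 2 panels, h=0.3500): 72.46869
T(2,0) (trapezoid, 4 panels, h=0.1750): 70.15187
T(1,1) = 72.46869 + (72.46869 − 81.64731)/3 = 69.40915
T(2,1) = 70.15187 + (70.15187 − 72.46869)/3 = 69.37960
T(2,2) = 69.37960 + (69.37960 − 69.40915)/15 = 69.37763

69.378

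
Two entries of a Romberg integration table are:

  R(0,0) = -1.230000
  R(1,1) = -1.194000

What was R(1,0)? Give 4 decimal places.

-1.2030

From R(1,1) = (4·R(1,0) − R(0,0))/3, solve for R(1,0):
4·R(1,0) = 3·(-1.194000) + (-1.230000) = -4.812000
R(1,0) = -1.203000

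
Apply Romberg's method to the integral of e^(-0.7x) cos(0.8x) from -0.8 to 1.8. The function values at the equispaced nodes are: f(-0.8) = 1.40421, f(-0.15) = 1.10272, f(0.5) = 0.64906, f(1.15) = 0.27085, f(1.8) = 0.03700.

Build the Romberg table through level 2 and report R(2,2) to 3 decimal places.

1.786

R(0,0) (trapezoid, 1 panel, h=2.6000): 1.87357
R(1,0) (trapezoid, 2 panels, h=1.3000): 1.78056
R(2,0) (trapezoid, 4 panels, h=0.6500): 1.78310
R(1,1) = 1.78056 + (1.78056 − 1.87357)/3 = 1.74956
R(2,1) = 1.78310 + (1.78310 − 1.78056)/3 = 1.78395
R(2,2) = 1.78395 + (1.78395 − 1.74956)/15 = 1.78624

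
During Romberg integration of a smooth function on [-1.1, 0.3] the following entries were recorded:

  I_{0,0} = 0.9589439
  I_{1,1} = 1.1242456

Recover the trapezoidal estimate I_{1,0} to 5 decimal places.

From I_{1,1} = (4·I_{1,0} − I_{0,0})/3, solve for I_{1,0}:
4·I_{1,0} = 3·1.1242456 + 0.9589439 = 4.3316807
I_{1,0} = 1.0829202

1.08292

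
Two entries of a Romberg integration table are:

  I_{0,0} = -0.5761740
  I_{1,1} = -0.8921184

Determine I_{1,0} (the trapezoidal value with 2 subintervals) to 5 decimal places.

From I_{1,1} = (4·I_{1,0} − I_{0,0})/3, solve for I_{1,0}:
4·I_{1,0} = 3·(-0.8921184) + (-0.5761740) = -3.2525292
I_{1,0} = -0.8131323

-0.81313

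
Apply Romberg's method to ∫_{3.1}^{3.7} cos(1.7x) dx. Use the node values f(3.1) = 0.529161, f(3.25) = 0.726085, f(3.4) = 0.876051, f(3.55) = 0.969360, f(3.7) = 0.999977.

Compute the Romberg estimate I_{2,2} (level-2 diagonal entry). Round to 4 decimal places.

0.5031

I_{0,0} (trapezoid, 1 panel, h=0.6000): 0.458741
I_{1,0} (trapezoid, 2 panels, h=0.3000): 0.492186
I_{2,0} (trapezoid, 4 panels, h=0.1500): 0.500410
I_{1,1} = 0.492186 + (0.492186 − 0.458741)/3 = 0.503334
I_{2,1} = 0.500410 + (0.500410 − 0.492186)/3 = 0.503151
I_{2,2} = 0.503151 + (0.503151 − 0.503334)/15 = 0.503139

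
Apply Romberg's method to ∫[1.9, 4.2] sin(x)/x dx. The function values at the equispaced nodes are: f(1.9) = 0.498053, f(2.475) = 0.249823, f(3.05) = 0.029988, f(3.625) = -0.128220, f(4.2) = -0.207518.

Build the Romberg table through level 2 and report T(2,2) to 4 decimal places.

0.1606

T(0,0) (trapezoid, 1 panel, h=2.3000): 0.334115
T(1,0) (trapezoid, 2 panels, h=1.1500): 0.201544
T(2,0) (trapezoid, 4 panels, h=0.5750): 0.170694
T(1,1) = 0.201544 + (0.201544 − 0.334115)/3 = 0.157354
T(2,1) = 0.170694 + (0.170694 − 0.201544)/3 = 0.160411
T(2,2) = 0.160411 + (0.160411 − 0.157354)/15 = 0.160615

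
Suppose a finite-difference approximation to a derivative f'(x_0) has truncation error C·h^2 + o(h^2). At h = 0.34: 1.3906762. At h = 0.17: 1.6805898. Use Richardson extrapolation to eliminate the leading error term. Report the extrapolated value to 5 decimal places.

1.77723

Extrapolated value = (4·A(h/2) − A(h)) / (4 − 1)
= (4·1.6805898 − 1.3906762) / 3
= 5.3316830 / 3 = 1.7772277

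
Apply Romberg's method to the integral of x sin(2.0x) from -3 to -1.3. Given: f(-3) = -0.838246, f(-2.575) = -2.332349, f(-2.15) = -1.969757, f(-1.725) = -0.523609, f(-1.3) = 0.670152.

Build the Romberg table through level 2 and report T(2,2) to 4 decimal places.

T(0,0) (trapezoid, 1 panel, h=1.7000): -0.142880
T(1,0) (trapezoid, 2 panels, h=0.8500): -1.745733
T(2,0) (trapezoid, 4 panels, h=0.4250): -2.086649
T(1,1) = -1.745733 + (-1.745733 − (-0.142880))/3 = -2.280017
T(2,1) = -2.086649 + (-2.086649 − (-1.745733))/3 = -2.200288
T(2,2) = -2.200288 + (-2.200288 − (-2.280017))/15 = -2.194973

-2.1950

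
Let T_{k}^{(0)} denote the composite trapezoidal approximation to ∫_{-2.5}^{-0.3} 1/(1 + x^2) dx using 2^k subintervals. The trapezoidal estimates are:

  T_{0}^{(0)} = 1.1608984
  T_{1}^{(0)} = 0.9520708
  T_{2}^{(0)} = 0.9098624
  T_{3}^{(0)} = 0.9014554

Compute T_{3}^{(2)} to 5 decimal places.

T_{2}^{(1)} = (4·0.9098624 − 0.9520708) / 3 = 0.8957929
T_{3}^{(1)} = (4·0.9014554 − 0.9098624) / 3 = 0.8986531
T_{3}^{(2)} = (16·0.8986531 − 0.8957929) / 15 = 0.8988438

0.89884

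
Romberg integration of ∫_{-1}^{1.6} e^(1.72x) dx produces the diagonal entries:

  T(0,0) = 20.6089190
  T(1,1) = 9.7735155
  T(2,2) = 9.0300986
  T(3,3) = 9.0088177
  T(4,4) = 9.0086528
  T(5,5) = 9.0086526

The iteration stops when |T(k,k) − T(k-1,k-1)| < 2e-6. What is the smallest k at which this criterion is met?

k = 5

|T(1,1) − T(0,0)| = 10.8354035 ≥ 2e-6
|T(2,2) − T(1,1)| = 0.7434169 ≥ 2e-6
|T(3,3) − T(2,2)| = 0.0212809 ≥ 2e-6
|T(4,4) − T(3,3)| = 0.0001649 ≥ 2e-6
|T(5,5) − T(4,4)| = 0.0000002 < 2e-6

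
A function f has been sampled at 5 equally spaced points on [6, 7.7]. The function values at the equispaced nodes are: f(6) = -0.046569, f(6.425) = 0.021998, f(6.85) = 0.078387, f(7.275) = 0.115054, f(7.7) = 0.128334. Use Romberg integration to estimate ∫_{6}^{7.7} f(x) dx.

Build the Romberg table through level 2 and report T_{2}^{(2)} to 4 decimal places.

T_{0}^{(0)} (trapezoid, 1 panel, h=1.7000): 0.069500
T_{1}^{(0)} (trapezoid, 2 panels, h=0.8500): 0.101379
T_{2}^{(0)} (trapezoid, 4 panels, h=0.4250): 0.108937
T_{1}^{(1)} = 0.101379 + (0.101379 − 0.069500)/3 = 0.112005
T_{2}^{(1)} = 0.108937 + (0.108937 − 0.101379)/3 = 0.111456
T_{2}^{(2)} = 0.111456 + (0.111456 − 0.112005)/15 = 0.111419

0.1114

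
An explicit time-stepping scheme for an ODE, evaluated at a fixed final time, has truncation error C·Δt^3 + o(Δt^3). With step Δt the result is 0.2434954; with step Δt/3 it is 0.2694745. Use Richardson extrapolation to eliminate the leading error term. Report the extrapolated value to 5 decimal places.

The leading error scales as Δt^3; refining by a factor of 3 reduces it by 3^3 = 27.
Extrapolated value = (27·A(Δt/3) − A(Δt)) / (27 − 1)
= (27·0.2694745 − 0.2434954) / 26
= 7.0323161 / 26 = 0.2704737

0.27047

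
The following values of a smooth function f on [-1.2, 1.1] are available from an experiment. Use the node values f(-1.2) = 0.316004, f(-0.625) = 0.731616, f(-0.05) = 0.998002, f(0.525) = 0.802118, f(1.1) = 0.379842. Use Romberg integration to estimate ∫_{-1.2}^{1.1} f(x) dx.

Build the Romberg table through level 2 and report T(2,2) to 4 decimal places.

1.6848

T(0,0) (trapezoid, 1 panel, h=2.3000): 0.800223
T(1,0) (trapezoid, 2 panels, h=1.1500): 1.547814
T(2,0) (trapezoid, 4 panels, h=0.5750): 1.655804
T(1,1) = 1.547814 + (1.547814 − 0.800223)/3 = 1.797011
T(2,1) = 1.655804 + (1.655804 − 1.547814)/3 = 1.691801
T(2,2) = 1.691801 + (1.691801 − 1.797011)/15 = 1.684787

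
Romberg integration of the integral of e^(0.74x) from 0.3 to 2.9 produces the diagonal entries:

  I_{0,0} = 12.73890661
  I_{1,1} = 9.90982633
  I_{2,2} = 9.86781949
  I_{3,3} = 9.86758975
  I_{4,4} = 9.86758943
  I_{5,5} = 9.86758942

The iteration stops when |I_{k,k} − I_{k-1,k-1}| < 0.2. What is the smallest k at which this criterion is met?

k = 2

|I_{1,1} − I_{0,0}| = 2.82908028 ≥ 0.2
|I_{2,2} − I_{1,1}| = 0.04200684 < 0.2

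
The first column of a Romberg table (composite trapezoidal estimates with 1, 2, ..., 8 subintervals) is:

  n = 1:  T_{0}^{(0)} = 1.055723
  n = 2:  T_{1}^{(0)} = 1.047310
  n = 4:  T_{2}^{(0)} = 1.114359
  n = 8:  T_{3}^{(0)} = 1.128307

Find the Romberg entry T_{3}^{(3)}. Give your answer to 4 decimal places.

T_{1}^{(1)} = 1.047310 + (1.047310 − 1.055723)/3 = 1.044506
T_{2}^{(1)} = 1.114359 + (1.114359 − 1.047310)/3 = 1.136709
T_{3}^{(1)} = (4·1.128307 − 1.114359) / 3 = 1.132956
T_{2}^{(2)} = (16·1.136709 − 1.044506) / 15 = 1.142856
T_{3}^{(2)} = (16·1.132956 − 1.136709) / 15 = 1.132706
T_{3}^{(3)} = (64·1.132706 − 1.142856) / 63 = 1.132545

1.1325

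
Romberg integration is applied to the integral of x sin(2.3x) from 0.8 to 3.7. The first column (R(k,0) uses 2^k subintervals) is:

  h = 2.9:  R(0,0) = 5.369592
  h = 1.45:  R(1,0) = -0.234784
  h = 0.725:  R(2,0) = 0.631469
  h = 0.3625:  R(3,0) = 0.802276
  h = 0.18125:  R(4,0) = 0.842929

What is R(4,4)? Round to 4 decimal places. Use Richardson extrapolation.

0.8563

R(1,1) = (4·(-0.234784) − 5.369592) / 3 = -2.102909
R(2,1) = (4·0.631469 − (-0.234784)) / 3 = 0.920220
R(3,1) = (4·0.802276 − 0.631469) / 3 = 0.859212
R(4,1) = 0.842929 + (0.842929 − 0.802276)/3 = 0.856480
R(2,2) = 0.920220 + (0.920220 − (-2.102909))/15 = 1.121762
R(3,2) = 0.859212 + (0.859212 − 0.920220)/15 = 0.855145
R(4,2) = (16·0.856480 − 0.859212) / 15 = 0.856298
R(3,3) = (64·0.855145 − 1.121762) / 63 = 0.850913
R(4,3) = 0.856298 + (0.856298 − 0.855145)/63 = 0.856316
R(4,4) = (256·0.856316 − 0.850913) / 255 = 0.856337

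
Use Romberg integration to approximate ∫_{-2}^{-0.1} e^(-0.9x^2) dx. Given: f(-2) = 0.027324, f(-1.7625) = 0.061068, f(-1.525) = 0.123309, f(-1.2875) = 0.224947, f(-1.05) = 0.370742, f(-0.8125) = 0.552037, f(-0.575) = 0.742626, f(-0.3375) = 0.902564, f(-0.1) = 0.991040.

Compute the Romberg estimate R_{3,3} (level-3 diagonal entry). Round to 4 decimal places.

R_{0,0} (trapezoid, 1 panel, h=1.9000): 0.967446
R_{1,0} (trapezoid, 2 panels, h=0.9500): 0.835928
R_{2,0} (trapezoid, 4 panels, h=0.4750): 0.829283
R_{3,0} (trapezoid, 8 panels, h=0.2375): 0.828038
R_{1,1} = 0.835928 + (0.835928 − 0.967446)/3 = 0.792089
R_{2,1} = 0.829283 + (0.829283 − 0.835928)/3 = 0.827068
R_{3,1} = 0.828038 + (0.828038 − 0.829283)/3 = 0.827623
R_{2,2} = 0.827068 + (0.827068 − 0.792089)/15 = 0.829400
R_{3,2} = 0.827623 + (0.827623 − 0.827068)/15 = 0.827660
R_{3,3} = 0.827660 + (0.827660 − 0.829400)/63 = 0.827632

0.8276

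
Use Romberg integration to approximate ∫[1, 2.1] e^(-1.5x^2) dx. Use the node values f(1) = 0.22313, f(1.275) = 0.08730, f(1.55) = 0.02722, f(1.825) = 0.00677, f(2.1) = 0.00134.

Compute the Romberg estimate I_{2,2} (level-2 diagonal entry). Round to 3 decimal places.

0.060

I_{0,0} (trapezoid, 1 panel, h=1.1000): 0.12346
I_{1,0} (trapezoid, 2 panels, h=0.5500): 0.07670
I_{2,0} (trapezoid, 4 panels, h=0.2750): 0.06422
I_{1,1} = 0.07670 + (0.07670 − 0.12346)/3 = 0.06111
I_{2,1} = 0.06422 + (0.06422 − 0.07670)/3 = 0.06006
I_{2,2} = 0.06006 + (0.06006 − 0.06111)/15 = 0.05999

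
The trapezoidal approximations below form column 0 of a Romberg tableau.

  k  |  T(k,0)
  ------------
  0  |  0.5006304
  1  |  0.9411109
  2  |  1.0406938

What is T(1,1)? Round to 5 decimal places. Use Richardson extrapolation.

1.08794

T(1,1) = (4·0.9411109 − 0.5006304) / 3 = 1.0879377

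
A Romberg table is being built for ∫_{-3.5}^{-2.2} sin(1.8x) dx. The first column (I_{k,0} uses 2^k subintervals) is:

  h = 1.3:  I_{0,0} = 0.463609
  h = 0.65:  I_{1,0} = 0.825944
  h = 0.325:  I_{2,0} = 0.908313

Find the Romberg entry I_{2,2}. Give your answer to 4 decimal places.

Richardson extrapolation on the trapezoidal column (denominator 4−1=3):
I_{1,1} = 0.825944 + (0.825944 − 0.463609)/3 = 0.946722
I_{2,1} = 0.908313 + (0.908313 − 0.825944)/3 = 0.935769
I_{2,2} = 0.935769 + (0.935769 − 0.946722)/15 = 0.935039

0.9350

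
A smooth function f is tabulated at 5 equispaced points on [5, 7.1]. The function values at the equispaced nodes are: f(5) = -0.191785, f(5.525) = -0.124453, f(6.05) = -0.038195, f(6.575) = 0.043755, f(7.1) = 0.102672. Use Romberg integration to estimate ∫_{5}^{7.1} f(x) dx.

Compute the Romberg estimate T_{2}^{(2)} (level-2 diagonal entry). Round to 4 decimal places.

-0.0855

T_{0}^{(0)} (trapezoid, 1 panel, h=2.1000): -0.093569
T_{1}^{(0)} (trapezoid, 2 panels, h=1.0500): -0.086889
T_{2}^{(0)} (trapezoid, 4 panels, h=0.5250): -0.085811
T_{1}^{(1)} = -0.086889 + (-0.086889 − (-0.093569))/3 = -0.084662
T_{2}^{(1)} = -0.085811 + (-0.085811 − (-0.086889))/3 = -0.085452
T_{2}^{(2)} = -0.085452 + (-0.085452 − (-0.084662))/15 = -0.085505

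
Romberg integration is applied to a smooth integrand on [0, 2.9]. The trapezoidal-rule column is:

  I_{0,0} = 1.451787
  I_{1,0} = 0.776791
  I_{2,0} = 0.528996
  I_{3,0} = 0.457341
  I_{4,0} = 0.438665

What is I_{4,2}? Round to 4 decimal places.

0.4324

Richardson extrapolation on the trapezoidal column (denominator 4−1=3):
I_{3,1} = (4·0.457341 − 0.528996) / 3 = 0.433456
I_{4,1} = (4·0.438665 − 0.457341) / 3 = 0.432440
I_{4,2} = 0.432440 + (0.432440 − 0.433456)/15 = 0.432372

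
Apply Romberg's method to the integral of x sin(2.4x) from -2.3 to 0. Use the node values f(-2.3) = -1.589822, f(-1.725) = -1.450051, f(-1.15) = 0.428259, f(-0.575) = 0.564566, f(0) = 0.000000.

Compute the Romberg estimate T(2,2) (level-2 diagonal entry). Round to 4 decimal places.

-0.8772

T(0,0) (trapezoid, 1 panel, h=2.3000): -1.828295
T(1,0) (trapezoid, 2 panels, h=1.1500): -0.421650
T(2,0) (trapezoid, 4 panels, h=0.5750): -0.719979
T(1,1) = -0.421650 + (-0.421650 − (-1.828295))/3 = 0.047232
T(2,1) = -0.719979 + (-0.719979 − (-0.421650))/3 = -0.819422
T(2,2) = -0.819422 + (-0.819422 − 0.047232)/15 = -0.877199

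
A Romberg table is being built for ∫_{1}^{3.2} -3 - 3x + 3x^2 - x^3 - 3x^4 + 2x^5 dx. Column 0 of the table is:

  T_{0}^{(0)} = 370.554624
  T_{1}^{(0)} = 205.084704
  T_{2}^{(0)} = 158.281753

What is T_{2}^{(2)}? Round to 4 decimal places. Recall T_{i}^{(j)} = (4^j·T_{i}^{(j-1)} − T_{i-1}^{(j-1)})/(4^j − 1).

Richardson extrapolation on the trapezoidal column (denominator 4−1=3):
T_{1}^{(1)} = (4·205.084704 − 370.554624) / 3 = 149.928064
T_{2}^{(1)} = 158.281753 + (158.281753 − 205.084704)/3 = 142.680769
T_{2}^{(2)} = 142.680769 + (142.680769 − 149.928064)/15 = 142.197616

142.1976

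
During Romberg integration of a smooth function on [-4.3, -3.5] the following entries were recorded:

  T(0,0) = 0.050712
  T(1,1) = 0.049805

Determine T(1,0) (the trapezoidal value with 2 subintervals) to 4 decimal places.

From T(1,1) = (4·T(1,0) − T(0,0))/3, solve for T(1,0):
4·T(1,0) = 3·0.049805 + 0.050712 = 0.200127
T(1,0) = 0.050032

0.0500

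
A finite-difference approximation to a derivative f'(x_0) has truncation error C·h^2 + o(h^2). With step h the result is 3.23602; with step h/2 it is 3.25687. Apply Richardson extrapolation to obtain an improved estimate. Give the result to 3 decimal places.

3.264

The leading error scales as h^2; refining by a factor of 2 reduces it by 2^2 = 4.
Extrapolated value = (4·A(h/2) − A(h)) / (4 − 1)
= (4·3.25687 − 3.23602) / 3
= 9.79146 / 3 = 3.26382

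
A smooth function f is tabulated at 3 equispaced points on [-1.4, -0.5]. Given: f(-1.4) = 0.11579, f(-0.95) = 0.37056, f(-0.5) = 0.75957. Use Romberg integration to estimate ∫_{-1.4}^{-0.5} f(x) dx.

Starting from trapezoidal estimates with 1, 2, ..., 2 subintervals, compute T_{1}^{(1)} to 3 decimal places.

T_{0}^{(0)} (trapezoid, 1 panel, h=0.9000): 0.39391
T_{1}^{(0)} (trapezoid, 2 panels, h=0.4500): 0.36371
T_{1}^{(1)} = 0.36371 + (0.36371 − 0.39391)/3 = 0.35364

0.354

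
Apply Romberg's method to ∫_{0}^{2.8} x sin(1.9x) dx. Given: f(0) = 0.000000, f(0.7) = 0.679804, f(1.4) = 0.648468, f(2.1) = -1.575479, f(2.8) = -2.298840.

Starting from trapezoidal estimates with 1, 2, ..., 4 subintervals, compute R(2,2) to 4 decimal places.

-1.1502

R(0,0) (trapezoid, 1 panel, h=2.8000): -3.218376
R(1,0) (trapezoid, 2 panels, h=1.4000): -0.701333
R(2,0) (trapezoid, 4 panels, h=0.7000): -0.977639
R(1,1) = -0.701333 + (-0.701333 − (-3.218376))/3 = 0.137681
R(2,1) = -0.977639 + (-0.977639 − (-0.701333))/3 = -1.069741
R(2,2) = -1.069741 + (-1.069741 − 0.137681)/15 = -1.150236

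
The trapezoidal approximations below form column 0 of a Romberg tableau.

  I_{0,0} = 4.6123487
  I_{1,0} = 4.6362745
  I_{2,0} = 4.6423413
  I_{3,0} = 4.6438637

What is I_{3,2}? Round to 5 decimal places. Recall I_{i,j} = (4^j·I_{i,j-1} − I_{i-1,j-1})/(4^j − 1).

4.64437

I_{2,1} = 4.6423413 + (4.6423413 − 4.6362745)/3 = 4.6443636
I_{3,1} = (4·4.6438637 − 4.6423413) / 3 = 4.6443712
I_{3,2} = 4.6443712 + (4.6443712 − 4.6443636)/15 = 4.6443717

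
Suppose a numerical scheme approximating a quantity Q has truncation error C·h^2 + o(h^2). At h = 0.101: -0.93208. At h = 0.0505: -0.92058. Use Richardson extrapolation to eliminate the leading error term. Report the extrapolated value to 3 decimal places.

The leading error scales as h^2; refining by a factor of 2 reduces it by 2^2 = 4.
Extrapolated value = (4·A(h/2) − A(h)) / (4 − 1)
= (4·(-0.92058) − (-0.93208)) / 3
= -2.75024 / 3 = -0.91675

-0.917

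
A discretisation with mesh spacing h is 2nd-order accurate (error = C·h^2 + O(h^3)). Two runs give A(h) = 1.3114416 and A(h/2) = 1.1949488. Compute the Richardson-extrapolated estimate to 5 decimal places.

1.15612

The leading error scales as h^2; refining by a factor of 2 reduces it by 2^2 = 4.
Extrapolated value = (4·A(h/2) − A(h)) / (4 − 1)
= (4·1.1949488 − 1.3114416) / 3
= 3.4683536 / 3 = 1.1561179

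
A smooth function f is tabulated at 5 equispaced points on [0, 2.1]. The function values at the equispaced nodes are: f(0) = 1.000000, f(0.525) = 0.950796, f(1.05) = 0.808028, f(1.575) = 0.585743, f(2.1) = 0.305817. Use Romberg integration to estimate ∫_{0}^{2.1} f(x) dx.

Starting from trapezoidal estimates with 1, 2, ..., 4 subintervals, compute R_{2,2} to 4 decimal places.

1.5868

R_{0,0} (trapezoid, 1 panel, h=2.1000): 1.371108
R_{1,0} (trapezoid, 2 panels, h=1.0500): 1.533983
R_{2,0} (trapezoid, 4 panels, h=0.5250): 1.573675
R_{1,1} = 1.533983 + (1.533983 − 1.371108)/3 = 1.588275
R_{2,1} = 1.573675 + (1.573675 − 1.533983)/3 = 1.586906
R_{2,2} = 1.586906 + (1.586906 − 1.588275)/15 = 1.586815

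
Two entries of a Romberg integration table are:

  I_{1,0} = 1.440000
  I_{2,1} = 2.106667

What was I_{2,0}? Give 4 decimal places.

From I_{2,1} = (4·I_{2,0} − I_{1,0})/3, solve for I_{2,0}:
4·I_{2,0} = 3·2.106667 + 1.440000 = 7.760001
I_{2,0} = 1.940000

1.9400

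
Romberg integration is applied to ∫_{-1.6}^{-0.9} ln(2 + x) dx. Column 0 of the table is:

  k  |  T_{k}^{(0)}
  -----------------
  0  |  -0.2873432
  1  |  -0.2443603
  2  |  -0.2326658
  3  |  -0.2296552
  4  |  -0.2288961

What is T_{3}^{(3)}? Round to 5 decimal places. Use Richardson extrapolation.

T_{1}^{(1)} = -0.2443603 + (-0.2443603 − (-0.2873432))/3 = -0.2300327
T_{2}^{(1)} = -0.2326658 + (-0.2326658 − (-0.2443603))/3 = -0.2287676
T_{3}^{(1)} = -0.2296552 + (-0.2296552 − (-0.2326658))/3 = -0.2286517
T_{2}^{(2)} = -0.2287676 + (-0.2287676 − (-0.2300327))/15 = -0.2286833
T_{3}^{(2)} = (16·(-0.2286517) − (-0.2287676)) / 15 = -0.2286440
T_{3}^{(3)} = (64·(-0.2286440) − (-0.2286833)) / 63 = -0.2286434
(Column j=1 coincides with Simpson's rule on the same nodes.)

-0.22864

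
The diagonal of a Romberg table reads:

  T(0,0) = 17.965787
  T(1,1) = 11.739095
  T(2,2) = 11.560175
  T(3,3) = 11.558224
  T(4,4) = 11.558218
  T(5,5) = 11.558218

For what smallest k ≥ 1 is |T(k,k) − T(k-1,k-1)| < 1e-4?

|T(1,1) − T(0,0)| = 6.226692 ≥ 1e-4
|T(2,2) − T(1,1)| = 0.178920 ≥ 1e-4
|T(3,3) − T(2,2)| = 0.001951 ≥ 1e-4
|T(4,4) − T(3,3)| = 0.000006 < 1e-4

k = 4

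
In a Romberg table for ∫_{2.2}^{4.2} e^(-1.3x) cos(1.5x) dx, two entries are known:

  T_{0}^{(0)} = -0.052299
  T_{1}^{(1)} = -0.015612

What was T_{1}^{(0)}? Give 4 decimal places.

From T_{1}^{(1)} = (4·T_{1}^{(0)} − T_{0}^{(0)})/3, solve for T_{1}^{(0)}:
4·T_{1}^{(0)} = 3·(-0.015612) + (-0.052299) = -0.099135
T_{1}^{(0)} = -0.024784

-0.0248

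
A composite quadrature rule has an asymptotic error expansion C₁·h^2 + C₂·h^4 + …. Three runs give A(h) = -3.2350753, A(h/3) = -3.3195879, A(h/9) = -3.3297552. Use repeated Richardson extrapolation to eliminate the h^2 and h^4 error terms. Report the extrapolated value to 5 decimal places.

-3.33104

First eliminate the h^2 term (factor 3^2 = 9):
  B₁ = (9·(-3.3195879) − (-3.2350753))/8 = -3.3301520
  B₂ = (9·(-3.3297552) − (-3.3195879))/8 = -3.3310261
Then eliminate the h^4 term (factor 3^4 = 81):
  (81·(-3.3310261) − (-3.3301520))/80 = -3.3310370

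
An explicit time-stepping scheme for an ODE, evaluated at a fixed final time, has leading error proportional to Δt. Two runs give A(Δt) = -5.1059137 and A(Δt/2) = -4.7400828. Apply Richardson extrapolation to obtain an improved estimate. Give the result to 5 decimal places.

Extrapolated value = (2·A(Δt/2) − A(Δt)) / (2 − 1)
= (2·(-4.7400828) − (-5.1059137)) / 1
= -4.3742519 / 1 = -4.3742519

-4.37425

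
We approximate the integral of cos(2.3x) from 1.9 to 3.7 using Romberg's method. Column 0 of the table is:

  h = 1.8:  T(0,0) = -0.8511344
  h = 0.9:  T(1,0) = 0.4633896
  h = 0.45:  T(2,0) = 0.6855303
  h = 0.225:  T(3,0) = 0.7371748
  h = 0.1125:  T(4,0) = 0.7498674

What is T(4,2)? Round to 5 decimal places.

0.75408

Richardson extrapolation on the trapezoidal column (denominator 4−1=3):
T(3,1) = 0.7371748 + (0.7371748 − 0.6855303)/3 = 0.7543896
T(4,1) = 0.7498674 + (0.7498674 − 0.7371748)/3 = 0.7540983
T(4,2) = 0.7540983 + (0.7540983 − 0.7543896)/15 = 0.7540789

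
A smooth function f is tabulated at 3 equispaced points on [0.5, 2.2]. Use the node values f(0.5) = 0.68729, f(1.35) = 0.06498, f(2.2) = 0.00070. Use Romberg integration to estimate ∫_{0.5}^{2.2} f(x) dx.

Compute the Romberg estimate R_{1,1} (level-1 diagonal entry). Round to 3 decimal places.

0.269

R_{0,0} (trapezoid, 1 panel, h=1.7000): 0.58479
R_{1,0} (trapezoid, 2 panels, h=0.8500): 0.34763
R_{1,1} = 0.34763 + (0.34763 − 0.58479)/3 = 0.26858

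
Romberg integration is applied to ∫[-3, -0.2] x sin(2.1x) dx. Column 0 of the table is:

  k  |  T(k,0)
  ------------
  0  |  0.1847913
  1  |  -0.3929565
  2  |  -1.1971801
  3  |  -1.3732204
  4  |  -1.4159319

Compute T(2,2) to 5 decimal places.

-1.52390

Richardson extrapolation on the trapezoidal column (denominator 4−1=3):
T(1,1) = (4·(-0.3929565) − 0.1847913) / 3 = -0.5855391
T(2,1) = (4·(-1.1971801) − (-0.3929565)) / 3 = -1.4652546
T(2,2) = -1.4652546 + (-1.4652546 − (-0.5855391))/15 = -1.5239023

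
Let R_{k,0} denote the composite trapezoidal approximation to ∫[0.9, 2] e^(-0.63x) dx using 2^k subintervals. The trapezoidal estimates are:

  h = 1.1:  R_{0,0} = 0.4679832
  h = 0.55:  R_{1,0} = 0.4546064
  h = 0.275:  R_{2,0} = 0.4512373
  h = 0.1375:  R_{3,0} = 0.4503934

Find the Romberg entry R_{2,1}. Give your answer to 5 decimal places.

0.45011

R_{2,1} = (4·0.4512373 − 0.4546064) / 3 = 0.4501143
(Column j=1 coincides with Simpson's rule on the same nodes.)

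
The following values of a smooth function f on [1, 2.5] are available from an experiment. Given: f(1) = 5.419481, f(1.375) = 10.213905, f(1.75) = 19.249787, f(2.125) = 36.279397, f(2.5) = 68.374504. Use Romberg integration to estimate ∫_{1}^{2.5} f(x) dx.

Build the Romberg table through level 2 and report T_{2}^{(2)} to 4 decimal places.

37.2557

T_{0}^{(0)} (trapezoid, 1 panel, h=1.5000): 55.345489
T_{1}^{(0)} (trapezoid, 2 panels, h=0.7500): 42.110085
T_{2}^{(0)} (trapezoid, 4 panels, h=0.3750): 38.490031
T_{1}^{(1)} = 42.110085 + (42.110085 − 55.345489)/3 = 37.698284
T_{2}^{(1)} = 38.490031 + (38.490031 − 42.110085)/3 = 37.283346
T_{2}^{(2)} = 37.283346 + (37.283346 − 37.698284)/15 = 37.255683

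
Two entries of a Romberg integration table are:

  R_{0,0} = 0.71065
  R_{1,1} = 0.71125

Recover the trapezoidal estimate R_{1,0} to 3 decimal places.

0.711

From R_{1,1} = (4·R_{1,0} − R_{0,0})/3, solve for R_{1,0}:
4·R_{1,0} = 3·0.71125 + 0.71065 = 2.84440
R_{1,0} = 0.71110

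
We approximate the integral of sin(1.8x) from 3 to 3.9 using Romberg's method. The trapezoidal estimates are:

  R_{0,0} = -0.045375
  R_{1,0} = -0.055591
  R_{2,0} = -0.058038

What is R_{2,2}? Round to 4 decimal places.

-0.0588

R_{1,1} = (4·(-0.055591) − (-0.045375)) / 3 = -0.058996
R_{2,1} = -0.058038 + (-0.058038 − (-0.055591))/3 = -0.058854
R_{2,2} = -0.058854 + (-0.058854 − (-0.058996))/15 = -0.058845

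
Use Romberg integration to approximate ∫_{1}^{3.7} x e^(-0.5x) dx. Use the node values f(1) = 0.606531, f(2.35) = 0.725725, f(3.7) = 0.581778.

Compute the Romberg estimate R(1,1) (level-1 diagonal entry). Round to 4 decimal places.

1.8410

R(0,0) (trapezoid, 1 panel, h=2.7000): 1.604217
R(1,0) (trapezoid, 2 panels, h=1.3500): 1.781837
R(1,1) = 1.781837 + (1.781837 − 1.604217)/3 = 1.841044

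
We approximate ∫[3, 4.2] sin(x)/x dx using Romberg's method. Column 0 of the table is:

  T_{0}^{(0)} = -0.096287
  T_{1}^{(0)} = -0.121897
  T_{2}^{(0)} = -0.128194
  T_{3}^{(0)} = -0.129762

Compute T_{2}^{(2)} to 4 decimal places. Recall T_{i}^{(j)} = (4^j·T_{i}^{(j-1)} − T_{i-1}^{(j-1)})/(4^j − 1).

-0.1303

Richardson extrapolation on the trapezoidal column (denominator 4−1=3):
T_{1}^{(1)} = -0.121897 + (-0.121897 − (-0.096287))/3 = -0.130434
T_{2}^{(1)} = -0.128194 + (-0.128194 − (-0.121897))/3 = -0.130293
T_{2}^{(2)} = -0.130293 + (-0.130293 − (-0.130434))/15 = -0.130284
(Column j=1 coincides with Simpson's rule on the same nodes.)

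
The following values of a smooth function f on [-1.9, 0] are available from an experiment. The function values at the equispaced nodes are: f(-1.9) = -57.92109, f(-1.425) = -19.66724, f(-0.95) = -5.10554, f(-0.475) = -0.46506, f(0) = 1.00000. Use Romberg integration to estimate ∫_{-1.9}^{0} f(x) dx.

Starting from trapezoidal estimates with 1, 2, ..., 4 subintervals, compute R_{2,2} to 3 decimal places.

R_{0,0} (trapezoid, 1 panel, h=1.9000): -54.07504
R_{1,0} (trapezoid, 2 panels, h=0.9500): -31.88778
R_{2,0} (trapezoid, 4 panels, h=0.4750): -25.50673
R_{1,1} = -31.88778 + (-31.88778 − (-54.07504))/3 = -24.49203
R_{2,1} = -25.50673 + (-25.50673 − (-31.88778))/3 = -23.37971
R_{2,2} = -23.37971 + (-23.37971 − (-24.49203))/15 = -23.30556

-23.306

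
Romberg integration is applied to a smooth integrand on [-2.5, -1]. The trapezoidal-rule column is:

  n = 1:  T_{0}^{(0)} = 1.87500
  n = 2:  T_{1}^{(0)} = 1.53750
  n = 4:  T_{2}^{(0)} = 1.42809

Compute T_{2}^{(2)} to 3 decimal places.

1.389

Richardson extrapolation on the trapezoidal column (denominator 4−1=3):
T_{1}^{(1)} = (4·1.53750 − 1.87500) / 3 = 1.42500
T_{2}^{(1)} = (4·1.42809 − 1.53750) / 3 = 1.39162
T_{2}^{(2)} = (16·1.39162 − 1.42500) / 15 = 1.38939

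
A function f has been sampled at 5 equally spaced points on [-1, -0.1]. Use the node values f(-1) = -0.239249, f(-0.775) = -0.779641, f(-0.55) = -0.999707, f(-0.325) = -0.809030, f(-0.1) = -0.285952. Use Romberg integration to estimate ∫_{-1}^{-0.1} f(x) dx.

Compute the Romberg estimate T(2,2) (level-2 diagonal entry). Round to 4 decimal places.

-0.6651

T(0,0) (trapezoid, 1 panel, h=0.9000): -0.236340
T(1,0) (trapezoid, 2 panels, h=0.4500): -0.568038
T(2,0) (trapezoid, 4 panels, h=0.2250): -0.641470
T(1,1) = -0.568038 + (-0.568038 − (-0.236340))/3 = -0.678604
T(2,1) = -0.641470 + (-0.641470 − (-0.568038))/3 = -0.665947
T(2,2) = -0.665947 + (-0.665947 − (-0.678604))/15 = -0.665103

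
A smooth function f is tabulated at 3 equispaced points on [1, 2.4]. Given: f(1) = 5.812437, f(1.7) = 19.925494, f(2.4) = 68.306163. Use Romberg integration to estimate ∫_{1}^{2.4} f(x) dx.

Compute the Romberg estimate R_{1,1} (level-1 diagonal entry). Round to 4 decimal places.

35.8915

R_{0,0} (trapezoid, 1 panel, h=1.4000): 51.883020
R_{1,0} (trapezoid, 2 panels, h=0.7000): 39.889356
R_{1,1} = 39.889356 + (39.889356 − 51.883020)/3 = 35.891468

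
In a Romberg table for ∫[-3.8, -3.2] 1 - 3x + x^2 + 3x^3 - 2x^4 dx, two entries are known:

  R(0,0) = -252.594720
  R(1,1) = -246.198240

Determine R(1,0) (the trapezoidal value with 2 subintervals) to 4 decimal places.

-247.7974

From R(1,1) = (4·R(1,0) − R(0,0))/3, solve for R(1,0):
4·R(1,0) = 3·(-246.198240) + (-252.594720) = -991.189440
R(1,0) = -247.797360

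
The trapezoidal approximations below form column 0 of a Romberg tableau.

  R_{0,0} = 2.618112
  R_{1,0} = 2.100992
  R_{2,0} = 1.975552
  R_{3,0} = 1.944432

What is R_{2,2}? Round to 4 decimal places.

Richardson extrapolation on the trapezoidal column (denominator 4−1=3):
R_{1,1} = 2.100992 + (2.100992 − 2.618112)/3 = 1.928619
R_{2,1} = (4·1.975552 − 2.100992) / 3 = 1.933739
R_{2,2} = (16·1.933739 − 1.928619) / 15 = 1.934080

1.9341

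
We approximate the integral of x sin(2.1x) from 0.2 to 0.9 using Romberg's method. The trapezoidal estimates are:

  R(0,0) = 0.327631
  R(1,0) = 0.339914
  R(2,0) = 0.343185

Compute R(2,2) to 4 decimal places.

0.3443

R(1,1) = 0.339914 + (0.339914 − 0.327631)/3 = 0.344008
R(2,1) = 0.343185 + (0.343185 − 0.339914)/3 = 0.344275
R(2,2) = 0.344275 + (0.344275 − 0.344008)/15 = 0.344293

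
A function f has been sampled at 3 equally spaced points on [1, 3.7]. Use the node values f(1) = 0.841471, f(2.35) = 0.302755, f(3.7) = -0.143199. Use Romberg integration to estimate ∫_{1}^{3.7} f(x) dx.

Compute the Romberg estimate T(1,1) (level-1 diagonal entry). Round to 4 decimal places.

0.8592

T(0,0) (trapezoid, 1 panel, h=2.7000): 0.942667
T(1,0) (trapezoid, 2 panels, h=1.3500): 0.880053
T(1,1) = 0.880053 + (0.880053 − 0.942667)/3 = 0.859182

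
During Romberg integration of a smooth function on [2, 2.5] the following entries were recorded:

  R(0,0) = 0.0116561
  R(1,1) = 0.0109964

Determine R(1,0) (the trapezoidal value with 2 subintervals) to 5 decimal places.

0.01116

From R(1,1) = (4·R(1,0) − R(0,0))/3, solve for R(1,0):
4·R(1,0) = 3·0.0109964 + 0.0116561 = 0.0446453
R(1,0) = 0.0111613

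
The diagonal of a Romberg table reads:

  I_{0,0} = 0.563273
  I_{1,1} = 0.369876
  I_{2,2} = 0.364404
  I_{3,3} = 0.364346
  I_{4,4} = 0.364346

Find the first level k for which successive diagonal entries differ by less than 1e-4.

|I_{1,1} − I_{0,0}| = 0.193397 ≥ 1e-4
|I_{2,2} − I_{1,1}| = 0.005472 ≥ 1e-4
|I_{3,3} − I_{2,2}| = 0.000058 < 1e-4

k = 3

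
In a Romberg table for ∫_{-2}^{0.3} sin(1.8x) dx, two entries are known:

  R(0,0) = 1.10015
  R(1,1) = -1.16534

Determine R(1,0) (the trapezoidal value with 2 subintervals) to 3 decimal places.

From R(1,1) = (4·R(1,0) − R(0,0))/3, solve for R(1,0):
4·R(1,0) = 3·(-1.16534) + 1.10015 = -2.39587
R(1,0) = -0.59897

-0.599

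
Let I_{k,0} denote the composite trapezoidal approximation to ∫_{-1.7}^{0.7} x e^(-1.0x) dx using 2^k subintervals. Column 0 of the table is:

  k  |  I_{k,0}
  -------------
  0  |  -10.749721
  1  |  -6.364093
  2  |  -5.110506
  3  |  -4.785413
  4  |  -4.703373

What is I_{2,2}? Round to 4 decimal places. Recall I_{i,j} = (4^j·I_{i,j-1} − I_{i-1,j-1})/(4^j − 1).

I_{1,1} = (4·(-6.364093) − (-10.749721)) / 3 = -4.902217
I_{2,1} = -5.110506 + (-5.110506 − (-6.364093))/3 = -4.692644
I_{2,2} = (16·(-4.692644) − (-4.902217)) / 15 = -4.678672

-4.6787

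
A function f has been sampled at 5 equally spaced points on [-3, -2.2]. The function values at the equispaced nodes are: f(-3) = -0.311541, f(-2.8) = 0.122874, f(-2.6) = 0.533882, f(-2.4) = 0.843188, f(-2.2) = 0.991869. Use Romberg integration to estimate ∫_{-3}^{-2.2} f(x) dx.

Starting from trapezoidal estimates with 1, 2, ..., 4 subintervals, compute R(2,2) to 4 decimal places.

R(0,0) (trapezoid, 1 panel, h=0.8000): 0.272131
R(1,0) (trapezoid, 2 panels, h=0.4000): 0.349618
R(2,0) (trapezoid, 4 panels, h=0.2000): 0.368022
R(1,1) = 0.349618 + (0.349618 − 0.272131)/3 = 0.375447
R(2,1) = 0.368022 + (0.368022 − 0.349618)/3 = 0.374157
R(2,2) = 0.374157 + (0.374157 − 0.375447)/15 = 0.374071

0.3741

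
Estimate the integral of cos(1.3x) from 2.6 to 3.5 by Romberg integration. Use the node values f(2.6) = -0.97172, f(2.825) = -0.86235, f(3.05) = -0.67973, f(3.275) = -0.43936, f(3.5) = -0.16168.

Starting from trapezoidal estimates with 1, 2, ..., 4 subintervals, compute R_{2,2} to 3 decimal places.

R_{0,0} (trapezoid, 1 panel, h=0.9000): -0.51003
R_{1,0} (trapezoid, 2 panels, h=0.4500): -0.56089
R_{2,0} (trapezoid, 4 panels, h=0.2250): -0.57333
R_{1,1} = -0.56089 + (-0.56089 − (-0.51003))/3 = -0.57784
R_{2,1} = -0.57333 + (-0.57333 − (-0.56089))/3 = -0.57748
R_{2,2} = -0.57748 + (-0.57748 − (-0.57784))/15 = -0.57746

-0.577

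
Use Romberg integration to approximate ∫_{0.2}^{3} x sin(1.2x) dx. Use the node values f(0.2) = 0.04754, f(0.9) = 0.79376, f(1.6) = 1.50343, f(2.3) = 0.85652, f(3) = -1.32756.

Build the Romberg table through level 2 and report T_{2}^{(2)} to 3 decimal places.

1.925

T_{0}^{(0)} (trapezoid, 1 panel, h=2.8000): -1.79203
T_{1}^{(0)} (trapezoid, 2 panels, h=1.4000): 1.20879
T_{2}^{(0)} (trapezoid, 4 panels, h=0.7000): 1.75959
T_{1}^{(1)} = 1.20879 + (1.20879 − (-1.79203))/3 = 2.20906
T_{2}^{(1)} = 1.75959 + (1.75959 − 1.20879)/3 = 1.94319
T_{2}^{(2)} = 1.94319 + (1.94319 − 2.20906)/15 = 1.92547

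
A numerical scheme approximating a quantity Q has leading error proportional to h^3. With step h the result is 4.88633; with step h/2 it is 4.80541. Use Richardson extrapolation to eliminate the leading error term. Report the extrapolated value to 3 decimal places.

The leading error scales as h^3; refining by a factor of 2 reduces it by 2^3 = 8.
Extrapolated value = (8·A(h/2) − A(h)) / (8 − 1)
= (8·4.80541 − 4.88633) / 7
= 33.55695 / 7 = 4.79385

4.794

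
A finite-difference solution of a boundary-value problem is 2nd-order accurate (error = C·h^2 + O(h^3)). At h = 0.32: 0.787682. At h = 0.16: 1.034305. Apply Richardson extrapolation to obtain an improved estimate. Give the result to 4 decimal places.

1.1165

Extrapolated value = (4·A(h/2) − A(h)) / (4 − 1)
= (4·1.034305 − 0.787682) / 3
= 3.349538 / 3 = 1.116513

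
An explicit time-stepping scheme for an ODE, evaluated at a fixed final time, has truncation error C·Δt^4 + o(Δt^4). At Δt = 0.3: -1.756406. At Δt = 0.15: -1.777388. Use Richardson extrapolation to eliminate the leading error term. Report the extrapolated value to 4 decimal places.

The leading error scales as Δt^4; refining by a factor of 2 reduces it by 2^4 = 16.
Extrapolated value = (16·A(Δt/2) − A(Δt)) / (16 − 1)
= (16·(-1.777388) − (-1.756406)) / 15
= -26.681802 / 15 = -1.778787

-1.7788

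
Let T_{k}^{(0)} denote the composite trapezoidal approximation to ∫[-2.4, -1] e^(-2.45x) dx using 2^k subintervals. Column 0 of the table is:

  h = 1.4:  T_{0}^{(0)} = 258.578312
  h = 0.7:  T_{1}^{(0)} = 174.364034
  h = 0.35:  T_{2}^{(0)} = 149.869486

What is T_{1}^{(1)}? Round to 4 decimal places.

146.2926

T_{1}^{(1)} = 174.364034 + (174.364034 − 258.578312)/3 = 146.292608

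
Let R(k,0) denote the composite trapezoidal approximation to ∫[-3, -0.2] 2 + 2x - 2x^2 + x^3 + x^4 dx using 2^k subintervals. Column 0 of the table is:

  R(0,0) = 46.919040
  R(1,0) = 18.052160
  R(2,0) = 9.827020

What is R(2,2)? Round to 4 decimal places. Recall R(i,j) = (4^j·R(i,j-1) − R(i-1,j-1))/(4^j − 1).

R(1,1) = 18.052160 + (18.052160 − 46.919040)/3 = 8.429867
R(2,1) = (4·9.827020 − 18.052160) / 3 = 7.085307
R(2,2) = (16·7.085307 − 8.429867) / 15 = 6.995670

6.9957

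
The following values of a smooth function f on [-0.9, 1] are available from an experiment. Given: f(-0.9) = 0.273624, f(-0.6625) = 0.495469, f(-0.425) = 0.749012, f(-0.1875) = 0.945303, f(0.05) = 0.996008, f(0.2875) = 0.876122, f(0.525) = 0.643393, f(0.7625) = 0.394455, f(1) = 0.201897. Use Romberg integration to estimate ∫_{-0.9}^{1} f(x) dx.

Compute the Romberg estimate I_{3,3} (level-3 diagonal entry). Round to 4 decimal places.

1.2747

I_{0,0} (trapezoid, 1 panel, h=1.9000): 0.451745
I_{1,0} (trapezoid, 2 panels, h=0.9500): 1.172080
I_{2,0} (trapezoid, 4 panels, h=0.4750): 1.247432
I_{3,0} (trapezoid, 8 panels, h=0.2375): 1.267662
I_{1,1} = 1.172080 + (1.172080 − 0.451745)/3 = 1.412192
I_{2,1} = 1.247432 + (1.247432 − 1.172080)/3 = 1.272549
I_{3,1} = 1.267662 + (1.267662 − 1.247432)/3 = 1.274405
I_{2,2} = 1.272549 + (1.272549 − 1.412192)/15 = 1.263239
I_{3,2} = 1.274405 + (1.274405 − 1.272549)/15 = 1.274529
I_{3,3} = 1.274529 + (1.274529 − 1.263239)/63 = 1.274708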